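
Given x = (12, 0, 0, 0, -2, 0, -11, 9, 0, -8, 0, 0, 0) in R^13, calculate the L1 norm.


Non-zero entries: [(0, 12), (4, -2), (6, -11), (7, 9), (9, -8)]
Absolute values: [12, 2, 11, 9, 8]
||x||_1 = sum = 42.

42


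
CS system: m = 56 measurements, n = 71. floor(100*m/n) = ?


100*m/n = 100*56/71 ≈ 78.8732.
floor = 78.

78


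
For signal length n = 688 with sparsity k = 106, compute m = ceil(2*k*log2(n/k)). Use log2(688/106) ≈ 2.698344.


log2(n/k) = log2(688/106) ≈ 2.698344.
2*k*log2(n/k) ≈ 2*106*2.698344 = 572.048928.
m = ceil(572.048928) = 573.

573


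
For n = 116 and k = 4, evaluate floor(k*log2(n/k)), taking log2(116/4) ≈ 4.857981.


log2(n/k) = log2(116/4) ≈ 4.857981.
k*log2(n/k) ≈ 4*4.857981 = 19.431924.
floor(19.431924) = 19.

19


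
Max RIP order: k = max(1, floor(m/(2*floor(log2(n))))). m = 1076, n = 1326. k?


floor(log2(1326)) = 10.
2*10 = 20.
m/(2*floor(log2(n))) = 1076/20 ≈ 53.8.
floor = 53.
k = max(1, 53) = 53.

53


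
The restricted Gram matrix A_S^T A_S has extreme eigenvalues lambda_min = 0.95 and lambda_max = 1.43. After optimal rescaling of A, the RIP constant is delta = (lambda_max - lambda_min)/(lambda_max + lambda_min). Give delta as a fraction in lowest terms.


lambda_max - lambda_min = 1.43 - 0.95 = 0.48.
lambda_max + lambda_min = 1.43 + 0.95 = 2.38.
delta = 0.48/2.38 = 48/238 = 24/119.

24/119


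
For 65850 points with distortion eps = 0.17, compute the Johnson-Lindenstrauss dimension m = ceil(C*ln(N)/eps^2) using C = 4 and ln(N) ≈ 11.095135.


ln(65850) ≈ 11.095135.
eps^2 = 0.17^2 = 0.0289.
C*ln(N)/eps^2 ≈ 4*11.095135/0.0289 ≈ 1535.6588.
m = ceil(1535.6588) = 1536.

1536


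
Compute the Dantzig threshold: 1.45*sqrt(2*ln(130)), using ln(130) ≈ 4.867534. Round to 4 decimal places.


ln(130) ≈ 4.867534.
2*ln(n) ≈ 9.735068.
sqrt(2*ln(n)) ≈ sqrt(9.735068) ≈ 3.120107.
threshold ≈ 1.45*3.120107 = 4.52415515 ≈ 4.5242.

4.5242


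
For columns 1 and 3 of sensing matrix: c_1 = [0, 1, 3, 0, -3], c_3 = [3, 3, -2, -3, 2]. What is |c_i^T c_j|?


Inner product: 0*3 + 1*3 + 3*-2 + 0*-3 + -3*2
Products: [0, 3, -6, 0, -6]
Sum = -9.
|dot| = 9.

9


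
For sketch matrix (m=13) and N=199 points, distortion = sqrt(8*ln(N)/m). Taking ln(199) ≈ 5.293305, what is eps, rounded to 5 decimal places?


ln(199) ≈ 5.293305.
8*ln(N)/m ≈ 8*5.293305/13 ≈ 3.25741846.
eps = sqrt(3.25741846) ≈ 1.804832 ≈ 1.80483.

1.80483


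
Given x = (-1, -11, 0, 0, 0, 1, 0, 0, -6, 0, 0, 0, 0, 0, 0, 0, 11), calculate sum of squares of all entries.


Non-zero entries: [(0, -1), (1, -11), (5, 1), (8, -6), (16, 11)]
Squares: [1, 121, 1, 36, 121]
||x||_2^2 = sum = 280.

280


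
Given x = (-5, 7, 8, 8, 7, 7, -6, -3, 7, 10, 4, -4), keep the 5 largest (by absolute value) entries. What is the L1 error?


Sorted |x_i| descending: [10, 8, 8, 7, 7, 7, 7, 6, 5, 4, 4, 3]
Keep top 5: [10, 8, 8, 7, 7]
Tail entries: [7, 7, 6, 5, 4, 4, 3]
L1 error = sum of tail = 36.

36


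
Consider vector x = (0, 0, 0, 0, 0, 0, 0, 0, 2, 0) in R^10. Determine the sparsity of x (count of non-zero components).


Non-zero positions: [8].
Sparsity = 1.

1


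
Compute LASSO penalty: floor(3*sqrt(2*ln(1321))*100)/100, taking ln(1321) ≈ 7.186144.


ln(1321) ≈ 7.186144.
2*ln(n) ≈ 14.372288.
sqrt(2*ln(n)) ≈ sqrt(14.372288) ≈ 3.79108.
lambda ≈ 3*3.79108 = 11.37324.
floor(lambda*100)/100 = 11.37.

11.37


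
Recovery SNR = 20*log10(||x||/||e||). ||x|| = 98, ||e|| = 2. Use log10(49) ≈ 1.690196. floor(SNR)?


||x||/||e|| = 98/2 = 49.
log10(49) ≈ 1.690196.
20*log10(||x||/||e||) ≈ 20*1.690196 = 33.80392.
floor(33.80392) = 33.

33


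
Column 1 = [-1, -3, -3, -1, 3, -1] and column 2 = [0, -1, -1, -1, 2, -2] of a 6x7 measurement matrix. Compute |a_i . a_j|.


Inner product: -1*0 + -3*-1 + -3*-1 + -1*-1 + 3*2 + -1*-2
Products: [0, 3, 3, 1, 6, 2]
Sum = 15.
|dot| = 15.

15


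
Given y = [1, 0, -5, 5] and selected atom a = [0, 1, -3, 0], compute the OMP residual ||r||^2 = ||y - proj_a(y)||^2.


a^T a = 10.
a^T y = 15.
coeff = 15/10 = 3/2.
||r||^2 = 57/2.

57/2


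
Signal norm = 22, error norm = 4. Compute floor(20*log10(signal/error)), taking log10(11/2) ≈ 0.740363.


||x||/||e|| = 22/4 = 11/2.
log10(11/2) ≈ 0.740363.
20*log10(||x||/||e||) ≈ 20*0.740363 = 14.80726.
floor(14.80726) = 14.

14


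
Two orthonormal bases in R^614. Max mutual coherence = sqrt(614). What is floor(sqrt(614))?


24^2 = 576 <= 614 < 625 = 25^2, so 24 <= sqrt(614) < 25.
floor(sqrt(614)) = 24.

24


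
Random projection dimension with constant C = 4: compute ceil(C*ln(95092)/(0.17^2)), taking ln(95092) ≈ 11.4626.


ln(95092) ≈ 11.4626.
eps^2 = 0.17^2 = 0.0289.
C*ln(N)/eps^2 ≈ 4*11.4626/0.0289 ≈ 1586.519.
m = ceil(1586.519) = 1587.

1587


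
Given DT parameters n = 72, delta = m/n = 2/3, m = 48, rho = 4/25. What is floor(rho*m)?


m = 2/3*72 = 48.
rho = 4/25.
rho*m = 4/25*48 = 7.68.
k = floor(7.68) = 7.

7


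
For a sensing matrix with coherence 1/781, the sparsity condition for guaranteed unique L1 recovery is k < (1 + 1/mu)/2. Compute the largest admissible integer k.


1/mu = 781.
1 + 1/mu = 782.
(1 + 1/mu)/2 = 391 is an integer and the inequality is strict, so k_max = 391 - 1 = 390.

390


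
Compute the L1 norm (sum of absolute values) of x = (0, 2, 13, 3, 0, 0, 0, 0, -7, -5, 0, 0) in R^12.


Non-zero entries: [(1, 2), (2, 13), (3, 3), (8, -7), (9, -5)]
Absolute values: [2, 13, 3, 7, 5]
||x||_1 = sum = 30.

30


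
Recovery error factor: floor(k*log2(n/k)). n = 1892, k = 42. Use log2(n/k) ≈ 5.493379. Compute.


log2(n/k) = log2(1892/42) ≈ 5.493379.
k*log2(n/k) ≈ 42*5.493379 = 230.721918.
floor(230.721918) = 230.

230


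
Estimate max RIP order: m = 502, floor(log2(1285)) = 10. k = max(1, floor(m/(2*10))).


floor(log2(1285)) = 10.
2*10 = 20.
m/(2*floor(log2(n))) = 502/20 ≈ 25.1.
floor = 25.
k = max(1, 25) = 25.

25


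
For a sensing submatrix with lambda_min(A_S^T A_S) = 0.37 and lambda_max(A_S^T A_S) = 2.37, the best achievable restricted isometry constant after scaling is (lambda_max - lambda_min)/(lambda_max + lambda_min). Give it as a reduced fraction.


lambda_max - lambda_min = 2.37 - 0.37 = 2.00.
lambda_max + lambda_min = 2.37 + 0.37 = 2.74.
delta = 2.00/2.74 = 200/274 = 100/137.

100/137


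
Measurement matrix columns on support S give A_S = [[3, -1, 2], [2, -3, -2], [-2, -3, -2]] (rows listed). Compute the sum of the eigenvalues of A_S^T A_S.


Sum of eigenvalues of A_S^T A_S = trace(A_S^T A_S) = sum of squared column norms of A_S.
A_S^T A_S diagonal: [17, 19, 12].
trace = 17 + 19 + 12 = 48.

48


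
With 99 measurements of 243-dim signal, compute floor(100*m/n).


100*m/n = 100*99/243 ≈ 40.7407.
floor = 40.

40


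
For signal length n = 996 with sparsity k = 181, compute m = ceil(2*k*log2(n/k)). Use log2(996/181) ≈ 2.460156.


log2(n/k) = log2(996/181) ≈ 2.460156.
2*k*log2(n/k) ≈ 2*181*2.460156 = 890.576472.
m = ceil(890.576472) = 891.

891


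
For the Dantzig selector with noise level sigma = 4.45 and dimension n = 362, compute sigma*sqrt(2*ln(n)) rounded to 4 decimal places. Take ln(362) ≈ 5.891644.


ln(362) ≈ 5.891644.
2*ln(n) ≈ 11.783288.
sqrt(2*ln(n)) ≈ sqrt(11.783288) ≈ 3.432679.
threshold ≈ 4.45*3.432679 = 15.27542155 ≈ 15.2754.

15.2754


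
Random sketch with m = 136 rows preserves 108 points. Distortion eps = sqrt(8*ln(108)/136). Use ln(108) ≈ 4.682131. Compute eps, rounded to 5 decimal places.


ln(108) ≈ 4.682131.
8*ln(N)/m ≈ 8*4.682131/136 ≈ 0.27541947.
eps = sqrt(0.27541947) ≈ 0.5248042 ≈ 0.52480.

0.52480


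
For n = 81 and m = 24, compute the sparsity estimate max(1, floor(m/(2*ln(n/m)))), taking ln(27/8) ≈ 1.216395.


n/m = 81/24 = 27/8.
ln(n/m) ≈ 1.216395.
2*ln(n/m) ≈ 2.43279.
m/(2*ln(n/m)) ≈ 24/2.43279 ≈ 9.8652.
floor = 9.
k_max = max(1, 9) = 9.

9


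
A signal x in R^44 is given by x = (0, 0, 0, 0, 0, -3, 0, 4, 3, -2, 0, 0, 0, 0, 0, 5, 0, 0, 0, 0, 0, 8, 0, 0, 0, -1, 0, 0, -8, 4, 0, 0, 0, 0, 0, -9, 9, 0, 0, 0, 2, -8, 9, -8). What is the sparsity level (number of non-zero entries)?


Non-zero positions: [5, 7, 8, 9, 15, 21, 25, 28, 29, 35, 36, 40, 41, 42, 43].
Sparsity = 15.

15


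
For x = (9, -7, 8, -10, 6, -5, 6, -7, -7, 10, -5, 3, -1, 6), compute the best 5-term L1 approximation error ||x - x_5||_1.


Sorted |x_i| descending: [10, 10, 9, 8, 7, 7, 7, 6, 6, 6, 5, 5, 3, 1]
Keep top 5: [10, 10, 9, 8, 7]
Tail entries: [7, 7, 6, 6, 6, 5, 5, 3, 1]
L1 error = sum of tail = 46.

46


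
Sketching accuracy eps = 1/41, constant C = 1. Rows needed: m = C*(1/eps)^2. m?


1/eps = 41.
(1/eps)^2 = 1681.
m = 1*1681 = 1681.

1681


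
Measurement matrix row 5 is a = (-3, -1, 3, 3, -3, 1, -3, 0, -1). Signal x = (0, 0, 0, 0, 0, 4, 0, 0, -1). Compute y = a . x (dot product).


Non-zero terms: ['1*4', '-1*-1']
Products: [4, 1]
y = sum = 5.

5


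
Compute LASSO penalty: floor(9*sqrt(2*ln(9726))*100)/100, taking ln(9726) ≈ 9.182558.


ln(9726) ≈ 9.182558.
2*ln(n) ≈ 18.365116.
sqrt(2*ln(n)) ≈ sqrt(18.365116) ≈ 4.285454.
lambda ≈ 9*4.285454 = 38.569086.
floor(lambda*100)/100 = 38.56.

38.56


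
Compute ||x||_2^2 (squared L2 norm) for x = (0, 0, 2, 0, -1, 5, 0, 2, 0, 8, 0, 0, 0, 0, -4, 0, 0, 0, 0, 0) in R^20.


Non-zero entries: [(2, 2), (4, -1), (5, 5), (7, 2), (9, 8), (14, -4)]
Squares: [4, 1, 25, 4, 64, 16]
||x||_2^2 = sum = 114.

114


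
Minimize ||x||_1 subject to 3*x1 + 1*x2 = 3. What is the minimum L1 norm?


Axis intercepts:
  x1 = 1, x2 = 0: L1 = 1
  x1 = 0, x2 = 3: L1 = 3
x* = (1, 0)
||x*||_1 = 1.

1


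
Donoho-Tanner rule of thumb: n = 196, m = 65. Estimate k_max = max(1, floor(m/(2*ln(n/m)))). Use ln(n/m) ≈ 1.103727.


n/m = 196/65.
ln(n/m) ≈ 1.103727.
2*ln(n/m) ≈ 2.207454.
m/(2*ln(n/m)) ≈ 65/2.207454 ≈ 29.4457.
floor = 29.
k_max = max(1, 29) = 29.

29


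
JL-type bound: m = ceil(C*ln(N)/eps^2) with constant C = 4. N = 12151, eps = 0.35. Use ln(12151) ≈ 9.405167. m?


ln(12151) ≈ 9.405167.
eps^2 = 0.35^2 = 0.1225.
C*ln(N)/eps^2 ≈ 4*9.405167/0.1225 ≈ 307.1075.
m = ceil(307.1075) = 308.

308


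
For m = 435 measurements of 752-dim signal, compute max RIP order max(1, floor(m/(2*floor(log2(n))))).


floor(log2(752)) = 9.
2*9 = 18.
m/(2*floor(log2(n))) = 435/18 ≈ 24.1667.
floor = 24.
k = max(1, 24) = 24.

24


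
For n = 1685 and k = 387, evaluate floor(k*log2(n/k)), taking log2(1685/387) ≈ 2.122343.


log2(n/k) = log2(1685/387) ≈ 2.122343.
k*log2(n/k) ≈ 387*2.122343 = 821.346741.
floor(821.346741) = 821.

821


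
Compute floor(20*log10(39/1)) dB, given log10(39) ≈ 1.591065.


||x||/||e|| = 39/1 = 39.
log10(39) ≈ 1.591065.
20*log10(||x||/||e||) ≈ 20*1.591065 = 31.8213.
floor(31.8213) = 31.

31


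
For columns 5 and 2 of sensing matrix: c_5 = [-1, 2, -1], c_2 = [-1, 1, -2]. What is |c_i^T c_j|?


Inner product: -1*-1 + 2*1 + -1*-2
Products: [1, 2, 2]
Sum = 5.
|dot| = 5.

5


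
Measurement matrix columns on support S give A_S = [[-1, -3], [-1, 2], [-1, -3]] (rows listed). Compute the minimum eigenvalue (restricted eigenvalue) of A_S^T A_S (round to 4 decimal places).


A_S^T A_S = [[3, 4], [4, 22]].
trace = 25.
det = 50.
disc = trace^2 - 4*det = 625 - 4*50 = 425.
sqrt(425) ≈ 20.615528.
lam_min = (25 - sqrt(425))/2 ≈ (25 - 20.615528)/2 = 2.192236 ≈ 2.1922.

2.1922


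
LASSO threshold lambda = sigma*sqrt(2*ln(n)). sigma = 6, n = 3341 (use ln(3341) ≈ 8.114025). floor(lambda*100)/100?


ln(3341) ≈ 8.114025.
2*ln(n) ≈ 16.22805.
sqrt(2*ln(n)) ≈ sqrt(16.22805) ≈ 4.028405.
lambda ≈ 6*4.028405 = 24.17043.
floor(lambda*100)/100 = 24.17.

24.17


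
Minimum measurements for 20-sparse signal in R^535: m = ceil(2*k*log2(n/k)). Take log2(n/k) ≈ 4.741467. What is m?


log2(n/k) = log2(535/20) ≈ 4.741467.
2*k*log2(n/k) ≈ 2*20*4.741467 = 189.65868.
m = ceil(189.65868) = 190.

190


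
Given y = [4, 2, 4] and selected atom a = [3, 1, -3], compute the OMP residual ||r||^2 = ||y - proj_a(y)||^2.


a^T a = 19.
a^T y = 2.
coeff = 2/19 = 2/19.
||r||^2 = 680/19.

680/19


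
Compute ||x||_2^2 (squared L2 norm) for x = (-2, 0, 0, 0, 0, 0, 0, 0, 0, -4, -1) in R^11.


Non-zero entries: [(0, -2), (9, -4), (10, -1)]
Squares: [4, 16, 1]
||x||_2^2 = sum = 21.

21


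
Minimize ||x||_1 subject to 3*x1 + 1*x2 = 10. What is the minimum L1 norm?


Axis intercepts:
  x1 = 10/3, x2 = 0: L1 = 10/3
  x1 = 0, x2 = 10: L1 = 10
x* = (10/3, 0)
||x*||_1 = 10/3.

10/3


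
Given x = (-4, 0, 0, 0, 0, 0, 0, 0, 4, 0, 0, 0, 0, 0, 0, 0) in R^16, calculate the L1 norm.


Non-zero entries: [(0, -4), (8, 4)]
Absolute values: [4, 4]
||x||_1 = sum = 8.

8


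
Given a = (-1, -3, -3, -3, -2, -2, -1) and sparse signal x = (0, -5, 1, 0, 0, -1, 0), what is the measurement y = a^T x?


Non-zero terms: ['-3*-5', '-3*1', '-2*-1']
Products: [15, -3, 2]
y = sum = 14.

14


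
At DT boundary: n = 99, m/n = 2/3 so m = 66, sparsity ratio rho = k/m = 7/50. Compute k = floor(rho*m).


m = 2/3*99 = 66.
rho = 7/50.
rho*m = 7/50*66 = 9.24.
k = floor(9.24) = 9.

9


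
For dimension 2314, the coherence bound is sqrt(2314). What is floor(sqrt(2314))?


48^2 = 2304 <= 2314 < 2401 = 49^2, so 48 <= sqrt(2314) < 49.
floor(sqrt(2314)) = 48.

48


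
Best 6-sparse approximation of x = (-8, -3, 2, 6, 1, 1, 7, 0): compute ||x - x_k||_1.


Sorted |x_i| descending: [8, 7, 6, 3, 2, 1, 1, 0]
Keep top 6: [8, 7, 6, 3, 2, 1]
Tail entries: [1, 0]
L1 error = sum of tail = 1.

1


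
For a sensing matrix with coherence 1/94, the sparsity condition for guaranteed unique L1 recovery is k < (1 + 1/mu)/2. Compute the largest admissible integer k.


1/mu = 94.
1 + 1/mu = 95.
(1 + 1/mu)/2 = 47.5 is not an integer, so k_max = floor(47.5) = 47.

47


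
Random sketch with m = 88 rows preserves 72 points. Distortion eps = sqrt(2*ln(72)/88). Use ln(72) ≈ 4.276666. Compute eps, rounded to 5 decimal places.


ln(72) ≈ 4.276666.
2*ln(N)/m ≈ 2*4.276666/88 ≈ 0.09719695.
eps = sqrt(0.09719695) ≈ 0.3117643 ≈ 0.31176.

0.31176


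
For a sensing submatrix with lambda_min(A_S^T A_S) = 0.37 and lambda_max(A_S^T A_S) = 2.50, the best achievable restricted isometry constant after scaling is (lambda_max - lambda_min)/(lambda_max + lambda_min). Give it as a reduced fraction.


lambda_max - lambda_min = 2.50 - 0.37 = 2.13.
lambda_max + lambda_min = 2.50 + 0.37 = 2.87.
delta = 2.13/2.87 = 213/287.

213/287


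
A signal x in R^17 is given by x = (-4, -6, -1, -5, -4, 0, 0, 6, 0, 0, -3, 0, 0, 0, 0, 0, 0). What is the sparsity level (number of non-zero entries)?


Non-zero positions: [0, 1, 2, 3, 4, 7, 10].
Sparsity = 7.

7


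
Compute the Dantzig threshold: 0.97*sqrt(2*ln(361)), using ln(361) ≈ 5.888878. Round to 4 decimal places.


ln(361) ≈ 5.888878.
2*ln(n) ≈ 11.777756.
sqrt(2*ln(n)) ≈ sqrt(11.777756) ≈ 3.431874.
threshold ≈ 0.97*3.431874 = 3.32891778 ≈ 3.3289.

3.3289


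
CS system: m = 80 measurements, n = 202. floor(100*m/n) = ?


100*m/n = 100*80/202 ≈ 39.604.
floor = 39.

39


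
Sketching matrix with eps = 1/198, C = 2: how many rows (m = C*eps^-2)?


1/eps = 198.
(1/eps)^2 = 39204.
m = 2*39204 = 78408.

78408


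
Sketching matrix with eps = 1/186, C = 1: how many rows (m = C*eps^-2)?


1/eps = 186.
(1/eps)^2 = 34596.
m = 1*34596 = 34596.

34596


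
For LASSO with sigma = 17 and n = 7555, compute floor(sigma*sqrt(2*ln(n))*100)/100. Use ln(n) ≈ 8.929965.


ln(7555) ≈ 8.929965.
2*ln(n) ≈ 17.85993.
sqrt(2*ln(n)) ≈ sqrt(17.85993) ≈ 4.226101.
lambda ≈ 17*4.226101 = 71.843717.
floor(lambda*100)/100 = 71.84.

71.84


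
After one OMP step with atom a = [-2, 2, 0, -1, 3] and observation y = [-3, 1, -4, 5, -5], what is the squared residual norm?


a^T a = 18.
a^T y = -12.
coeff = -12/18 = -2/3.
||r||^2 = 68.

68


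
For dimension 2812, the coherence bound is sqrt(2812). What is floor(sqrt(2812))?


53^2 = 2809 <= 2812 < 2916 = 54^2, so 53 <= sqrt(2812) < 54.
floor(sqrt(2812)) = 53.

53


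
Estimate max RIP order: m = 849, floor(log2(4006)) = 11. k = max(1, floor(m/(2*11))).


floor(log2(4006)) = 11.
2*11 = 22.
m/(2*floor(log2(n))) = 849/22 ≈ 38.5909.
floor = 38.
k = max(1, 38) = 38.

38


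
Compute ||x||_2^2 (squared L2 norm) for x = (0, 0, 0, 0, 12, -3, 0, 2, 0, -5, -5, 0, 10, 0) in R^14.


Non-zero entries: [(4, 12), (5, -3), (7, 2), (9, -5), (10, -5), (12, 10)]
Squares: [144, 9, 4, 25, 25, 100]
||x||_2^2 = sum = 307.

307


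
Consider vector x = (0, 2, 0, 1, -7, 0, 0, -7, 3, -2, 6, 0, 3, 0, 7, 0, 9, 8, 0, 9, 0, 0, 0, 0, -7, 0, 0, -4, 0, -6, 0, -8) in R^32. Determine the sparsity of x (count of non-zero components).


Non-zero positions: [1, 3, 4, 7, 8, 9, 10, 12, 14, 16, 17, 19, 24, 27, 29, 31].
Sparsity = 16.

16


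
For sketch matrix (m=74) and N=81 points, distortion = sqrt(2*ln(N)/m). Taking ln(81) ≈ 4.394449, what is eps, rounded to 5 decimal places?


ln(81) ≈ 4.394449.
2*ln(N)/m ≈ 2*4.394449/74 ≈ 0.11876889.
eps = sqrt(0.11876889) ≈ 0.3446286 ≈ 0.34463.

0.34463


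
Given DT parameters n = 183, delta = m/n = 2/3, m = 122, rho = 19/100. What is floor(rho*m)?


m = 2/3*183 = 122.
rho = 19/100.
rho*m = 19/100*122 = 23.18.
k = floor(23.18) = 23.

23


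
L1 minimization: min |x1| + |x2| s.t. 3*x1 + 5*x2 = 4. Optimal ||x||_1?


Axis intercepts:
  x1 = 4/3, x2 = 0: L1 = 4/3
  x1 = 0, x2 = 4/5: L1 = 4/5
x* = (0, 4/5)
||x*||_1 = 4/5.

4/5


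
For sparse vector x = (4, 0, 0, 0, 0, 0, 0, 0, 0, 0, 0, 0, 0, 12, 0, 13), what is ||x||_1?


Non-zero entries: [(0, 4), (13, 12), (15, 13)]
Absolute values: [4, 12, 13]
||x||_1 = sum = 29.

29


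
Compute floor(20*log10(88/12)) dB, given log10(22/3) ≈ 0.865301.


||x||/||e|| = 88/12 = 22/3.
log10(22/3) ≈ 0.865301.
20*log10(||x||/||e||) ≈ 20*0.865301 = 17.30602.
floor(17.30602) = 17.

17


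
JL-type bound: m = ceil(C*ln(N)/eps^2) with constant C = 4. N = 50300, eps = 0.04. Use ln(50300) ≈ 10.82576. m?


ln(50300) ≈ 10.82576.
eps^2 = 0.04^2 = 0.0016.
C*ln(N)/eps^2 ≈ 4*10.82576/0.0016 ≈ 27064.4.
m = ceil(27064.4) = 27065.

27065


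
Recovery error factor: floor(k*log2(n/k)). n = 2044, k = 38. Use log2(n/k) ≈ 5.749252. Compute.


log2(n/k) = log2(2044/38) ≈ 5.749252.
k*log2(n/k) ≈ 38*5.749252 = 218.471576.
floor(218.471576) = 218.

218


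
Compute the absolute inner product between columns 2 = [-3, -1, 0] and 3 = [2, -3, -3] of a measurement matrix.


Inner product: -3*2 + -1*-3 + 0*-3
Products: [-6, 3, 0]
Sum = -3.
|dot| = 3.

3


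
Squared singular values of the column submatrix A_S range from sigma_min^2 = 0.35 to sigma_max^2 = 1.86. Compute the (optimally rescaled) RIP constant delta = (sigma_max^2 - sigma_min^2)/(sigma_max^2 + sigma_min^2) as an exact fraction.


lambda_max - lambda_min = 1.86 - 0.35 = 1.51.
lambda_max + lambda_min = 1.86 + 0.35 = 2.21.
delta = 1.51/2.21 = 151/221.

151/221


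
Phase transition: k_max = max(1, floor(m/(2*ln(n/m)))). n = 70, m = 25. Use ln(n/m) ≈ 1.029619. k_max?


n/m = 70/25 = 14/5.
ln(n/m) ≈ 1.029619.
2*ln(n/m) ≈ 2.059238.
m/(2*ln(n/m)) ≈ 25/2.059238 ≈ 12.1404.
floor = 12.
k_max = max(1, 12) = 12.

12


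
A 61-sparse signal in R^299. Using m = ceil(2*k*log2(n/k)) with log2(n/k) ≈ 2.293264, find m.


log2(n/k) = log2(299/61) ≈ 2.293264.
2*k*log2(n/k) ≈ 2*61*2.293264 = 279.778208.
m = ceil(279.778208) = 280.

280


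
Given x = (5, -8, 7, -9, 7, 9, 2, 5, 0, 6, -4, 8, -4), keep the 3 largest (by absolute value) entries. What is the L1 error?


Sorted |x_i| descending: [9, 9, 8, 8, 7, 7, 6, 5, 5, 4, 4, 2, 0]
Keep top 3: [9, 9, 8]
Tail entries: [8, 7, 7, 6, 5, 5, 4, 4, 2, 0]
L1 error = sum of tail = 48.

48


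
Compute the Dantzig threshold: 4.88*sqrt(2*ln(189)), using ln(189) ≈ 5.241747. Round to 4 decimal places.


ln(189) ≈ 5.241747.
2*ln(n) ≈ 10.483494.
sqrt(2*ln(n)) ≈ sqrt(10.483494) ≈ 3.237822.
threshold ≈ 4.88*3.237822 = 15.80057136 ≈ 15.8006.

15.8006


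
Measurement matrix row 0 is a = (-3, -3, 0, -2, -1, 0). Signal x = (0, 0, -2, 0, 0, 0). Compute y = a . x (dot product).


Non-zero terms: ['0*-2']
Products: [0]
y = sum = 0.

0


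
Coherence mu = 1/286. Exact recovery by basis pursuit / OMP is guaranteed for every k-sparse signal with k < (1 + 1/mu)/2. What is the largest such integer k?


1/mu = 286.
1 + 1/mu = 287.
(1 + 1/mu)/2 = 143.5 is not an integer, so k_max = floor(143.5) = 143.

143


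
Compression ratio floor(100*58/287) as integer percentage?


100*m/n = 100*58/287 ≈ 20.2091.
floor = 20.

20


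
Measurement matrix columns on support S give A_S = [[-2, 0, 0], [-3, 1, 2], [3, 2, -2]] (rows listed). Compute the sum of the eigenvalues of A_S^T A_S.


Sum of eigenvalues of A_S^T A_S = trace(A_S^T A_S) = sum of squared column norms of A_S.
A_S^T A_S diagonal: [22, 5, 8].
trace = 22 + 5 + 8 = 35.

35


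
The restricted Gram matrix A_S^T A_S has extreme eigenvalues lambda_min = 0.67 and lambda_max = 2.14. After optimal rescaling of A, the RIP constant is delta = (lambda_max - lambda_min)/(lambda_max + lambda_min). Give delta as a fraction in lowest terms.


lambda_max - lambda_min = 2.14 - 0.67 = 1.47.
lambda_max + lambda_min = 2.14 + 0.67 = 2.81.
delta = 1.47/2.81 = 147/281.

147/281


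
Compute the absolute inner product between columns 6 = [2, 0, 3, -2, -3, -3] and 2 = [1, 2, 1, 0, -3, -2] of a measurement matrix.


Inner product: 2*1 + 0*2 + 3*1 + -2*0 + -3*-3 + -3*-2
Products: [2, 0, 3, 0, 9, 6]
Sum = 20.
|dot| = 20.

20


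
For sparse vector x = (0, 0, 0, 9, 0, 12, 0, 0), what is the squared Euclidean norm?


Non-zero entries: [(3, 9), (5, 12)]
Squares: [81, 144]
||x||_2^2 = sum = 225.

225


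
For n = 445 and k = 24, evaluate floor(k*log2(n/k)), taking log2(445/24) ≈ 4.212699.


log2(n/k) = log2(445/24) ≈ 4.212699.
k*log2(n/k) ≈ 24*4.212699 = 101.104776.
floor(101.104776) = 101.

101


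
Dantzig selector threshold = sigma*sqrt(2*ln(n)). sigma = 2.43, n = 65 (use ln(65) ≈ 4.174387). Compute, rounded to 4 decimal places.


ln(65) ≈ 4.174387.
2*ln(n) ≈ 8.348774.
sqrt(2*ln(n)) ≈ sqrt(8.348774) ≈ 2.889425.
threshold ≈ 2.43*2.889425 = 7.02130275 ≈ 7.0213.

7.0213


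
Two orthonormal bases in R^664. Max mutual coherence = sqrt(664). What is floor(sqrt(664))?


25^2 = 625 <= 664 < 676 = 26^2, so 25 <= sqrt(664) < 26.
floor(sqrt(664)) = 25.

25


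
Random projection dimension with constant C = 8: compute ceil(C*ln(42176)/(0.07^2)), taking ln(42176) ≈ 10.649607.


ln(42176) ≈ 10.649607.
eps^2 = 0.07^2 = 0.0049.
C*ln(N)/eps^2 ≈ 8*10.649607/0.0049 ≈ 17387.1135.
m = ceil(17387.1135) = 17388.

17388


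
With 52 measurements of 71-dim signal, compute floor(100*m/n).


100*m/n = 100*52/71 ≈ 73.2394.
floor = 73.

73


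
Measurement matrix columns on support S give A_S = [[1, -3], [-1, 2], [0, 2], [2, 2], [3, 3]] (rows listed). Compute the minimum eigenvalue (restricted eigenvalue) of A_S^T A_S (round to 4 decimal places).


A_S^T A_S = [[15, 8], [8, 30]].
trace = 45.
det = 386.
disc = trace^2 - 4*det = 2025 - 4*386 = 481.
sqrt(481) ≈ 21.931712.
lam_min = (45 - sqrt(481))/2 ≈ (45 - 21.931712)/2 = 11.534144 ≈ 11.5341.

11.5341


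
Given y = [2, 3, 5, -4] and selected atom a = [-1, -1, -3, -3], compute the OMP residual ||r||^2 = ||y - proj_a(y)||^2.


a^T a = 20.
a^T y = -8.
coeff = -8/20 = -2/5.
||r||^2 = 254/5.

254/5


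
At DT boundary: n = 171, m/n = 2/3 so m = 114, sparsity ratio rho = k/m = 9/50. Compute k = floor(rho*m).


m = 2/3*171 = 114.
rho = 9/50.
rho*m = 9/50*114 = 20.52.
k = floor(20.52) = 20.

20


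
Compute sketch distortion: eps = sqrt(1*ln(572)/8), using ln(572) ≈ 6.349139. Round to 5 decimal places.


ln(572) ≈ 6.349139.
1*ln(N)/m ≈ 1*6.349139/8 ≈ 0.79364238.
eps = sqrt(0.79364238) ≈ 0.8908661 ≈ 0.89087.

0.89087


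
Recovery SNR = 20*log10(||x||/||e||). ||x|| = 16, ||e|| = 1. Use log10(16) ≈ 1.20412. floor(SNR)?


||x||/||e|| = 16/1 = 16.
log10(16) ≈ 1.20412.
20*log10(||x||/||e||) ≈ 20*1.20412 = 24.0824.
floor(24.0824) = 24.

24


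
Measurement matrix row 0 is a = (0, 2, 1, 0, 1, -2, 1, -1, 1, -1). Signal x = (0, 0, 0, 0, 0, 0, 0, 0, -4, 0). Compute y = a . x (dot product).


Non-zero terms: ['1*-4']
Products: [-4]
y = sum = -4.

-4


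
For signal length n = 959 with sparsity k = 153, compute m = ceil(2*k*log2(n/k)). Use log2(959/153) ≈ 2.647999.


log2(n/k) = log2(959/153) ≈ 2.647999.
2*k*log2(n/k) ≈ 2*153*2.647999 = 810.287694.
m = ceil(810.287694) = 811.

811


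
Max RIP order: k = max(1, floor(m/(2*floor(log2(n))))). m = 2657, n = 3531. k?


floor(log2(3531)) = 11.
2*11 = 22.
m/(2*floor(log2(n))) = 2657/22 ≈ 120.7727.
floor = 120.
k = max(1, 120) = 120.

120


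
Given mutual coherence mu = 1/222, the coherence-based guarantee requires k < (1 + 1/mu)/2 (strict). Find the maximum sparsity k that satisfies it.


1/mu = 222.
1 + 1/mu = 223.
(1 + 1/mu)/2 = 111.5 is not an integer, so k_max = floor(111.5) = 111.

111


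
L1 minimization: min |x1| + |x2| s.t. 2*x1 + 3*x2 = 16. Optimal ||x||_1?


Axis intercepts:
  x1 = 8, x2 = 0: L1 = 8
  x1 = 0, x2 = 16/3: L1 = 16/3
x* = (0, 16/3)
||x*||_1 = 16/3.

16/3


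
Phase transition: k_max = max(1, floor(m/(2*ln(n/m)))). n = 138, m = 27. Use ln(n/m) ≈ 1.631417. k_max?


n/m = 138/27 = 46/9.
ln(n/m) ≈ 1.631417.
2*ln(n/m) ≈ 3.262834.
m/(2*ln(n/m)) ≈ 27/3.262834 ≈ 8.275.
floor = 8.
k_max = max(1, 8) = 8.

8


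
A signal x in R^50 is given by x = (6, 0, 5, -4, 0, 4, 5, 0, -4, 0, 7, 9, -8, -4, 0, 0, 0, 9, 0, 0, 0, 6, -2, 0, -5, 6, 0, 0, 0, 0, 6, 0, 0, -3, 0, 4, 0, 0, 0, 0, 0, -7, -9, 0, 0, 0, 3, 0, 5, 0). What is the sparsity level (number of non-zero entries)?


Non-zero positions: [0, 2, 3, 5, 6, 8, 10, 11, 12, 13, 17, 21, 22, 24, 25, 30, 33, 35, 41, 42, 46, 48].
Sparsity = 22.

22


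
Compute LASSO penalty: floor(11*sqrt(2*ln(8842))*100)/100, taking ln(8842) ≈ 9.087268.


ln(8842) ≈ 9.087268.
2*ln(n) ≈ 18.174536.
sqrt(2*ln(n)) ≈ sqrt(18.174536) ≈ 4.26316.
lambda ≈ 11*4.26316 = 46.89476.
floor(lambda*100)/100 = 46.89.

46.89


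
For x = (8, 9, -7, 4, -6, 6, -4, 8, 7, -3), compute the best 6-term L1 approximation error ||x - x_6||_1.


Sorted |x_i| descending: [9, 8, 8, 7, 7, 6, 6, 4, 4, 3]
Keep top 6: [9, 8, 8, 7, 7, 6]
Tail entries: [6, 4, 4, 3]
L1 error = sum of tail = 17.

17


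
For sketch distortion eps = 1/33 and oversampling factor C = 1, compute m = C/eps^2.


1/eps = 33.
(1/eps)^2 = 1089.
m = 1*1089 = 1089.

1089


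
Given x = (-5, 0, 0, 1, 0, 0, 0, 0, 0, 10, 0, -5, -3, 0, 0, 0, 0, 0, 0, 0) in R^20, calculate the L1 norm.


Non-zero entries: [(0, -5), (3, 1), (9, 10), (11, -5), (12, -3)]
Absolute values: [5, 1, 10, 5, 3]
||x||_1 = sum = 24.

24


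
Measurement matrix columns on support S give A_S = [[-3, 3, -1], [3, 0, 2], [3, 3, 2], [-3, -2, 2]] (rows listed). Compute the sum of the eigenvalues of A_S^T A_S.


Sum of eigenvalues of A_S^T A_S = trace(A_S^T A_S) = sum of squared column norms of A_S.
A_S^T A_S diagonal: [36, 22, 13].
trace = 36 + 22 + 13 = 71.

71


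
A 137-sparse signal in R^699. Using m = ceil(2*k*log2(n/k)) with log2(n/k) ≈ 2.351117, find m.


log2(n/k) = log2(699/137) ≈ 2.351117.
2*k*log2(n/k) ≈ 2*137*2.351117 = 644.206058.
m = ceil(644.206058) = 645.

645


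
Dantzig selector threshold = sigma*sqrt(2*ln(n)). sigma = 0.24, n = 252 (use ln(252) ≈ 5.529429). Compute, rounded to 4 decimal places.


ln(252) ≈ 5.529429.
2*ln(n) ≈ 11.058858.
sqrt(2*ln(n)) ≈ sqrt(11.058858) ≈ 3.325486.
threshold ≈ 0.24*3.325486 = 0.79811664 ≈ 0.7981.

0.7981


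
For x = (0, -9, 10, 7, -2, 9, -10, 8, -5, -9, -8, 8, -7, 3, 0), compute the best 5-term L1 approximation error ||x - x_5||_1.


Sorted |x_i| descending: [10, 10, 9, 9, 9, 8, 8, 8, 7, 7, 5, 3, 2, 0, 0]
Keep top 5: [10, 10, 9, 9, 9]
Tail entries: [8, 8, 8, 7, 7, 5, 3, 2, 0, 0]
L1 error = sum of tail = 48.

48


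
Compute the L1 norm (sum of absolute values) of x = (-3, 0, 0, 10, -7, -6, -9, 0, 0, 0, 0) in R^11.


Non-zero entries: [(0, -3), (3, 10), (4, -7), (5, -6), (6, -9)]
Absolute values: [3, 10, 7, 6, 9]
||x||_1 = sum = 35.

35


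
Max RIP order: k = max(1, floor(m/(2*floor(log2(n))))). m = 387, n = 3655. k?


floor(log2(3655)) = 11.
2*11 = 22.
m/(2*floor(log2(n))) = 387/22 ≈ 17.5909.
floor = 17.
k = max(1, 17) = 17.

17


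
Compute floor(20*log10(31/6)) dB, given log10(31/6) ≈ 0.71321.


||x||/||e|| = 31/6.
log10(31/6) ≈ 0.71321.
20*log10(||x||/||e||) ≈ 20*0.71321 = 14.2642.
floor(14.2642) = 14.

14


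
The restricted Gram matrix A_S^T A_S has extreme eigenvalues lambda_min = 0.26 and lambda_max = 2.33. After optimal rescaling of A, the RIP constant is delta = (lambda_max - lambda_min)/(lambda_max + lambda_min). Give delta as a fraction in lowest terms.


lambda_max - lambda_min = 2.33 - 0.26 = 2.07.
lambda_max + lambda_min = 2.33 + 0.26 = 2.59.
delta = 2.07/2.59 = 207/259.

207/259


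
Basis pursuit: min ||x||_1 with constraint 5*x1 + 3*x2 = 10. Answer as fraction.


Axis intercepts:
  x1 = 2, x2 = 0: L1 = 2
  x1 = 0, x2 = 10/3: L1 = 10/3
x* = (2, 0)
||x*||_1 = 2.

2


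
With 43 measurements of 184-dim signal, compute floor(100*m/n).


100*m/n = 100*43/184 ≈ 23.3696.
floor = 23.

23


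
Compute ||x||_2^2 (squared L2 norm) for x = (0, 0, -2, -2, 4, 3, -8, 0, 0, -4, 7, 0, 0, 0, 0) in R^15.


Non-zero entries: [(2, -2), (3, -2), (4, 4), (5, 3), (6, -8), (9, -4), (10, 7)]
Squares: [4, 4, 16, 9, 64, 16, 49]
||x||_2^2 = sum = 162.

162


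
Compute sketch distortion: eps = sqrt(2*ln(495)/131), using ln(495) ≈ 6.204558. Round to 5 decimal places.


ln(495) ≈ 6.204558.
2*ln(N)/m ≈ 2*6.204558/131 ≈ 0.09472608.
eps = sqrt(0.09472608) ≈ 0.307776 ≈ 0.30778.

0.30778


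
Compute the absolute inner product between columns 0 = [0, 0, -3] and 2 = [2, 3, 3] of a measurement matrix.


Inner product: 0*2 + 0*3 + -3*3
Products: [0, 0, -9]
Sum = -9.
|dot| = 9.

9


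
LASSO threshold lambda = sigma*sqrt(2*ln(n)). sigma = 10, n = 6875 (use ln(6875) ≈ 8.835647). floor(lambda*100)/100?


ln(6875) ≈ 8.835647.
2*ln(n) ≈ 17.671294.
sqrt(2*ln(n)) ≈ sqrt(17.671294) ≈ 4.203724.
lambda ≈ 10*4.203724 = 42.03724.
floor(lambda*100)/100 = 42.03.

42.03


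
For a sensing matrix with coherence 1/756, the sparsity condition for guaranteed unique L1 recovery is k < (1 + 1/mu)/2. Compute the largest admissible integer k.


1/mu = 756.
1 + 1/mu = 757.
(1 + 1/mu)/2 = 378.5 is not an integer, so k_max = floor(378.5) = 378.

378


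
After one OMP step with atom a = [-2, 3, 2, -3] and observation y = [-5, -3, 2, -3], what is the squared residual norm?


a^T a = 26.
a^T y = 14.
coeff = 14/26 = 7/13.
||r||^2 = 513/13.

513/13


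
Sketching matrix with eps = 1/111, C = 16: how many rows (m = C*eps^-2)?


1/eps = 111.
(1/eps)^2 = 12321.
m = 16*12321 = 197136.

197136


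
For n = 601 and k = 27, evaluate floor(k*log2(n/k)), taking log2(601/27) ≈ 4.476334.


log2(n/k) = log2(601/27) ≈ 4.476334.
k*log2(n/k) ≈ 27*4.476334 = 120.861018.
floor(120.861018) = 120.

120


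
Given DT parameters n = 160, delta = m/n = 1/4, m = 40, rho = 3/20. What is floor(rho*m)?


m = 1/4*160 = 40.
rho = 3/20.
rho*m = 3/20*40 = 6.
k = floor(6) = 6.

6


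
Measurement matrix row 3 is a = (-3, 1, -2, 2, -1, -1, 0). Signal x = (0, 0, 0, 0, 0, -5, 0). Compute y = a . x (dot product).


Non-zero terms: ['-1*-5']
Products: [5]
y = sum = 5.

5


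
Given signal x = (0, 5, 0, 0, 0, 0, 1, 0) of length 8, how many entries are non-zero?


Non-zero positions: [1, 6].
Sparsity = 2.

2


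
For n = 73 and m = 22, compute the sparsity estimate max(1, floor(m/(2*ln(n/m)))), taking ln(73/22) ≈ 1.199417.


n/m = 73/22.
ln(n/m) ≈ 1.199417.
2*ln(n/m) ≈ 2.398834.
m/(2*ln(n/m)) ≈ 22/2.398834 ≈ 9.1711.
floor = 9.
k_max = max(1, 9) = 9.

9


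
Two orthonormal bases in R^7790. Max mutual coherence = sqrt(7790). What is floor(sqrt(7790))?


88^2 = 7744 <= 7790 < 7921 = 89^2, so 88 <= sqrt(7790) < 89.
floor(sqrt(7790)) = 88.

88


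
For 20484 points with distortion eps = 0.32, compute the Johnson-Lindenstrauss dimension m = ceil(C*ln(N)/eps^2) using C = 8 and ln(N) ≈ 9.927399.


ln(20484) ≈ 9.927399.
eps^2 = 0.32^2 = 0.1024.
C*ln(N)/eps^2 ≈ 8*9.927399/0.1024 ≈ 775.578.
m = ceil(775.578) = 776.

776


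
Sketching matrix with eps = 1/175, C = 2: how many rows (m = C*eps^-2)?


1/eps = 175.
(1/eps)^2 = 30625.
m = 2*30625 = 61250.

61250


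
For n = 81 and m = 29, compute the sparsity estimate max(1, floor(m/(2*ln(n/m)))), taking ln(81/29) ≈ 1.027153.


n/m = 81/29.
ln(n/m) ≈ 1.027153.
2*ln(n/m) ≈ 2.054306.
m/(2*ln(n/m)) ≈ 29/2.054306 ≈ 14.1167.
floor = 14.
k_max = max(1, 14) = 14.

14


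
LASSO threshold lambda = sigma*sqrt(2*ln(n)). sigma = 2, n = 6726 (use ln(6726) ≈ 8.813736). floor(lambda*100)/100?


ln(6726) ≈ 8.813736.
2*ln(n) ≈ 17.627472.
sqrt(2*ln(n)) ≈ sqrt(17.627472) ≈ 4.198508.
lambda ≈ 2*4.198508 = 8.397016.
floor(lambda*100)/100 = 8.39.

8.39


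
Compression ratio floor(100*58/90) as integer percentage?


100*m/n = 100*58/90 ≈ 64.4444.
floor = 64.

64


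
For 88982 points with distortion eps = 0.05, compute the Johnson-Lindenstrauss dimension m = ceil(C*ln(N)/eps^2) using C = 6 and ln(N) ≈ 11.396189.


ln(88982) ≈ 11.396189.
eps^2 = 0.05^2 = 0.0025.
C*ln(N)/eps^2 ≈ 6*11.396189/0.0025 ≈ 27350.8536.
m = ceil(27350.8536) = 27351.

27351


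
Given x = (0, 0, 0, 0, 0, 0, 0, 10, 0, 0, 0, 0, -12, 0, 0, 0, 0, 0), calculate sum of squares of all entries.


Non-zero entries: [(7, 10), (12, -12)]
Squares: [100, 144]
||x||_2^2 = sum = 244.

244


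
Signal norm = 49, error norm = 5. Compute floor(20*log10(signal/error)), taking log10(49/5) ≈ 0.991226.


||x||/||e|| = 49/5.
log10(49/5) ≈ 0.991226.
20*log10(||x||/||e||) ≈ 20*0.991226 = 19.82452.
floor(19.82452) = 19.

19


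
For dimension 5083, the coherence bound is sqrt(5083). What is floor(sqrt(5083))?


71^2 = 5041 <= 5083 < 5184 = 72^2, so 71 <= sqrt(5083) < 72.
floor(sqrt(5083)) = 71.

71


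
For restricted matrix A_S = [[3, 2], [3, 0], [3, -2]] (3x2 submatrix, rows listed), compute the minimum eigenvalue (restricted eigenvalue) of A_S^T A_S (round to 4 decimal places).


A_S^T A_S = [[27, 0], [0, 8]].
trace = 35.
det = 216.
disc = trace^2 - 4*det = 1225 - 4*216 = 361.
sqrt(361) = 19.
lam_min = (35 - 19)/2 = 8 = 8.0000.

8.0000


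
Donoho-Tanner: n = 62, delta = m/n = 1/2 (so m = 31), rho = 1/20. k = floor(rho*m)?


m = 1/2*62 = 31.
rho = 1/20.
rho*m = 1/20*31 = 1.55.
k = floor(1.55) = 1.

1


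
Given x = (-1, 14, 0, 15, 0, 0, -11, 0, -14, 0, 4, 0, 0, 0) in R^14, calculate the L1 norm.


Non-zero entries: [(0, -1), (1, 14), (3, 15), (6, -11), (8, -14), (10, 4)]
Absolute values: [1, 14, 15, 11, 14, 4]
||x||_1 = sum = 59.

59


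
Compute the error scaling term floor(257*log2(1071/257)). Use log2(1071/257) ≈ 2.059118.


log2(n/k) = log2(1071/257) ≈ 2.059118.
k*log2(n/k) ≈ 257*2.059118 = 529.193326.
floor(529.193326) = 529.

529


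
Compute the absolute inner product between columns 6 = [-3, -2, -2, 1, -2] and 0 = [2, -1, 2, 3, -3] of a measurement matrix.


Inner product: -3*2 + -2*-1 + -2*2 + 1*3 + -2*-3
Products: [-6, 2, -4, 3, 6]
Sum = 1.
|dot| = 1.

1


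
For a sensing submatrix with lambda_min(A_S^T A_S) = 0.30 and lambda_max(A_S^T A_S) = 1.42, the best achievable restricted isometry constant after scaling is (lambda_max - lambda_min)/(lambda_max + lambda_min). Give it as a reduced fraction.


lambda_max - lambda_min = 1.42 - 0.30 = 1.12.
lambda_max + lambda_min = 1.42 + 0.30 = 1.72.
delta = 1.12/1.72 = 112/172 = 28/43.

28/43


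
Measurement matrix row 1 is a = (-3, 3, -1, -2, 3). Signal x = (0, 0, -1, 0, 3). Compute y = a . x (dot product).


Non-zero terms: ['-1*-1', '3*3']
Products: [1, 9]
y = sum = 10.

10


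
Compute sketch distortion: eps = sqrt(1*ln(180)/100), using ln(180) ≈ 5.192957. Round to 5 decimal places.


ln(180) ≈ 5.192957.
1*ln(N)/m ≈ 1*5.192957/100 ≈ 0.05192957.
eps = sqrt(0.05192957) ≈ 0.2278806 ≈ 0.22788.

0.22788


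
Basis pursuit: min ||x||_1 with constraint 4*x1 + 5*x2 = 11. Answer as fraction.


Axis intercepts:
  x1 = 11/4, x2 = 0: L1 = 11/4
  x1 = 0, x2 = 11/5: L1 = 11/5
x* = (0, 11/5)
||x*||_1 = 11/5.

11/5


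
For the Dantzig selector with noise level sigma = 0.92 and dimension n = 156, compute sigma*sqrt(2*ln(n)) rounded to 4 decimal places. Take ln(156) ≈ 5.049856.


ln(156) ≈ 5.049856.
2*ln(n) ≈ 10.099712.
sqrt(2*ln(n)) ≈ sqrt(10.099712) ≈ 3.178004.
threshold ≈ 0.92*3.178004 = 2.92376368 ≈ 2.9238.

2.9238


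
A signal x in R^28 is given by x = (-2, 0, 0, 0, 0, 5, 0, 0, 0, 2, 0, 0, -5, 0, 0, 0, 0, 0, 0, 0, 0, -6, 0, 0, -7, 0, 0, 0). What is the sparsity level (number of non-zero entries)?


Non-zero positions: [0, 5, 9, 12, 21, 24].
Sparsity = 6.

6


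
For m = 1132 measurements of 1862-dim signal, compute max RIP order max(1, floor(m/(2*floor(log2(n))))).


floor(log2(1862)) = 10.
2*10 = 20.
m/(2*floor(log2(n))) = 1132/20 ≈ 56.6.
floor = 56.
k = max(1, 56) = 56.

56


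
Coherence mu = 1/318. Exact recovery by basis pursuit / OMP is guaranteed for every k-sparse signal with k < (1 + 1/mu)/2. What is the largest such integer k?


1/mu = 318.
1 + 1/mu = 319.
(1 + 1/mu)/2 = 159.5 is not an integer, so k_max = floor(159.5) = 159.

159


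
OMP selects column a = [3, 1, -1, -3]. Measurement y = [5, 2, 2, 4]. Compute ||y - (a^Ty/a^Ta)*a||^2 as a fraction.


a^T a = 20.
a^T y = 3.
coeff = 3/20 = 3/20.
||r||^2 = 971/20.

971/20


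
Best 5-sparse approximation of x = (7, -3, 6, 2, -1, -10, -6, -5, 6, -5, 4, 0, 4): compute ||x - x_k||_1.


Sorted |x_i| descending: [10, 7, 6, 6, 6, 5, 5, 4, 4, 3, 2, 1, 0]
Keep top 5: [10, 7, 6, 6, 6]
Tail entries: [5, 5, 4, 4, 3, 2, 1, 0]
L1 error = sum of tail = 24.

24


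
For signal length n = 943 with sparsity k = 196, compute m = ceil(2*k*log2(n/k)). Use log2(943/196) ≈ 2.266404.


log2(n/k) = log2(943/196) ≈ 2.266404.
2*k*log2(n/k) ≈ 2*196*2.266404 = 888.430368.
m = ceil(888.430368) = 889.

889


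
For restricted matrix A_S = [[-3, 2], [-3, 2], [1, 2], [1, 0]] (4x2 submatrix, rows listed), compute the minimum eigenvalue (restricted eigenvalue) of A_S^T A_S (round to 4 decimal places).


A_S^T A_S = [[20, -10], [-10, 12]].
trace = 32.
det = 140.
disc = trace^2 - 4*det = 1024 - 4*140 = 464.
sqrt(464) ≈ 21.540659.
lam_min = (32 - sqrt(464))/2 ≈ (32 - 21.540659)/2 = 5.2296705 ≈ 5.2297.

5.2297


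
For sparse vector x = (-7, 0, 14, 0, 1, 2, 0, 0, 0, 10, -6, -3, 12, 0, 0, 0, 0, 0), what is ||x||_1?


Non-zero entries: [(0, -7), (2, 14), (4, 1), (5, 2), (9, 10), (10, -6), (11, -3), (12, 12)]
Absolute values: [7, 14, 1, 2, 10, 6, 3, 12]
||x||_1 = sum = 55.

55


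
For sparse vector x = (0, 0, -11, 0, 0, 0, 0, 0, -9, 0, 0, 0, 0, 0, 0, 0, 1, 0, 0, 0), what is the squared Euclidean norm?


Non-zero entries: [(2, -11), (8, -9), (16, 1)]
Squares: [121, 81, 1]
||x||_2^2 = sum = 203.

203


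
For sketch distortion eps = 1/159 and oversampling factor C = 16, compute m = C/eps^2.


1/eps = 159.
(1/eps)^2 = 25281.
m = 16*25281 = 404496.

404496


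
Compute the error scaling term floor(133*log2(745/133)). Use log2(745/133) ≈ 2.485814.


log2(n/k) = log2(745/133) ≈ 2.485814.
k*log2(n/k) ≈ 133*2.485814 = 330.613262.
floor(330.613262) = 330.

330
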